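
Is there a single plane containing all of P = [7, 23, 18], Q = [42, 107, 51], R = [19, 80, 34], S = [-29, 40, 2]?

No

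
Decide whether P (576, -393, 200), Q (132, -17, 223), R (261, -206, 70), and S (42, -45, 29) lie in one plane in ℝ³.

A normal to the plane through P, Q, R is n = PQ × PR = (-53181, -64965, 35412).
The plane has equation n·X = 1981389. For S: n·S = 1716771.
1716771 ≠ 1981389, so S is off the plane.

No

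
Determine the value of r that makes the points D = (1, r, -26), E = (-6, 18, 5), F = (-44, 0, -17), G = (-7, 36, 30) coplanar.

-4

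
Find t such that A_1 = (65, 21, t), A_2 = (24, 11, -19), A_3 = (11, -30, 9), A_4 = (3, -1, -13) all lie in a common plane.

Coplanarity ⇔ det[A_1A_2; A_1A_3; A_1A_4] = 0.
Expanding, this is linear in t: (705)t + (14805) = 0.
So t = -21.

-21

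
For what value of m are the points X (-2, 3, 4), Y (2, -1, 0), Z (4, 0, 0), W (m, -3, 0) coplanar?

Coplanarity ⇔ det[XY; XZ; XW] = 0.
Expanding, this is linear in m: (4)m + (8) = 0.
So m = -2.

-2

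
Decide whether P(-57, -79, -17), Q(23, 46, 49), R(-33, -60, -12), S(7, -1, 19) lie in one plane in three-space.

A normal to the plane through P, Q, R is n = PQ × PR = (-629, 1184, -1480).
The plane has equation n·X = -32523. For S: n·S = -33707.
-33707 ≠ -32523, so S is off the plane.

No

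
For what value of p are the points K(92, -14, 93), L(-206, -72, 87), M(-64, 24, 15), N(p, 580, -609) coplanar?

The points are coplanar iff KL · (KM × KN) = 0.
Expanding, this is linear in p: (4752)p + (613008) = 0.
So p = -129.

-129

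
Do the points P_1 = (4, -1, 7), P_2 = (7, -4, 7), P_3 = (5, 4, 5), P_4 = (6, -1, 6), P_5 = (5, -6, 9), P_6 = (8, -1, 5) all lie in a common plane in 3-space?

No

The plane through P_1, P_2, P_3 has normal n = P_1P_2 × P_1P_3 = (6, 6, 18) and equation n·P = 144.
Checking the remaining points: n·P_4 = 138, n·P_5 = 156, n·P_6 = 132.
Since n·P_4 = 138 ≠ 144, P_4 is off the plane and the points are not all coplanar.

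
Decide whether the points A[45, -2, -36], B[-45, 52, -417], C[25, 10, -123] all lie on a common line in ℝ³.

No

AB = (-90, 54, -381), AC = (-20, 12, -87).
AB × AC = (-126, -210, 0).
The cross product is nonzero, so the points do not lie on one line.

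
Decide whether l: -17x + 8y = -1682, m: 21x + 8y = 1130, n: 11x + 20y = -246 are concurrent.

Intersecting l and m: solving the 2×2 system gives (x, y) = (74, -53).
Substitute into n: (11)(74) + (20)(-53) = -246.
This equals -246, so (74, -53) lies on all three lines and they are concurrent.

Yes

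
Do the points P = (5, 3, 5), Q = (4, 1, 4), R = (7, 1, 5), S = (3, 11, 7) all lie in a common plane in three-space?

Yes

The four points are coplanar iff the 3×3 determinant with rows PQ, PR, PS is zero.
Rows: (-1, -2, -1), (2, -2, 0), (-2, 8, 2).
Expanding along the first row: (-1)(-4) − (-2)(4) + (-1)(12) = 0.
Zero determinant ⇒ coplanar.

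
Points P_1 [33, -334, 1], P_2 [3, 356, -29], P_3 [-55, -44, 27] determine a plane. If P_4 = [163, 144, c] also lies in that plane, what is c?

A normal to the plane is n = P_1P_2 × P_1P_3 = (26640, 3420, 52020).
P_4 lies in the plane iff n · P_1P_4 = 0.
This gives (52020)c + (5045940) = 0, so c = -97.

-97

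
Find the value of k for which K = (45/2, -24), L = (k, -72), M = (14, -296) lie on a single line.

The three points are collinear iff det[KL; KM] = 0.
This determinant is linear in k: (-272)k + (5712) = 0, so k = 21.

21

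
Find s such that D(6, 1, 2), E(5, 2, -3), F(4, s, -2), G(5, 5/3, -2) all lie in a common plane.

Normal to plane DEG: n = (-2/3, 1, 1/3); plane equation n·P = -7/3.
Requiring n·F = -7/3: (1)s + (-10/3) = -7/3.
So s = 1.

1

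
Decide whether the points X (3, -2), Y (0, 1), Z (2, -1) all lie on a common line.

Yes

XY = (-3, 3), XZ = (-1, 1).
det[XY; XZ] = (-3)(1) − (3)(-1) = 0.
The determinant is zero, so the points are collinear.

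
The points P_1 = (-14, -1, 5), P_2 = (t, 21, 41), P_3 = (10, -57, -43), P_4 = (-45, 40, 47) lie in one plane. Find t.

-57

Normal to plane P_1P_3P_4: n = (-384, 480, -752); plane equation n·P = 1136.
Requiring n·P_2 = 1136: (-384)t + (-20752) = 1136.
So t = -57.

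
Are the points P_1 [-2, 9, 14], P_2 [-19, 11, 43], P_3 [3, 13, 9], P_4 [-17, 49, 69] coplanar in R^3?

The four points are coplanar iff the 3×3 determinant with rows P_1P_2, P_1P_3, P_1P_4 is zero.
Rows: (-17, 2, 29), (5, 4, -5), (-15, 40, 55).
Expanding along the first row: (-17)(420) − (2)(200) + (29)(260) = 0.
Zero determinant ⇒ coplanar.

Yes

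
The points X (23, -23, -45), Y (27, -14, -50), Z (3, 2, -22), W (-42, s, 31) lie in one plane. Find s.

29/2

The points are coplanar iff XY · (XZ × XW) = 0.
Expanding, this is linear in s: (8)s + (-116) = 0.
So s = 29/2.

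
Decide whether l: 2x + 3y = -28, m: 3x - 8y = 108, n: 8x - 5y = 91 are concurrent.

Intersecting l and m: solving the 2×2 system gives (x, y) = (4, -12).
Substitute into n: (8)(4) + (-5)(-12) = 92.
But n requires 91 ≠ 92, so the three lines have no common point.

No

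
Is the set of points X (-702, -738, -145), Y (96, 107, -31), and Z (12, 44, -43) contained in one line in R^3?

No

XY = (798, 845, 114), XZ = (714, 782, 102).
Comparing components 2 and 3: (845)(102) − (114)(782) = -2958 ≠ 0, so XY and XZ are not parallel and the points are not collinear.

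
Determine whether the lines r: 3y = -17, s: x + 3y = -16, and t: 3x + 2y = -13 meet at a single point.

No

The three lines meet at one point iff the augmented coefficient matrix [aᵢ bᵢ cᵢ] has rank < 3, i.e. its determinant vanishes.
Here the determinant is 14.
Nonzero, so no common point exists.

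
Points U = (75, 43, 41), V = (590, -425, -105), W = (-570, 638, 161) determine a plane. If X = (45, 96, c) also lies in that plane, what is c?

-133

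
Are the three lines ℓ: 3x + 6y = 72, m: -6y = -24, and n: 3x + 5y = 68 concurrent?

Yes

Intersecting ℓ and m: solving the 2×2 system gives (x, y) = (16, 4).
Substitute into n: (3)(16) + (5)(4) = 68.
This equals 68, so (16, 4) lies on all three lines and they are concurrent.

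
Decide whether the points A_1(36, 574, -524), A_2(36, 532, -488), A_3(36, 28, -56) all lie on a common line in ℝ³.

Yes

A_1A_2 = (0, -42, 36), A_1A_3 = (0, -546, 468).
Each component of A_1A_3 is 13 times the corresponding component of A_1A_2, so A_1A_3 = 13·A_1A_2 and the points are collinear.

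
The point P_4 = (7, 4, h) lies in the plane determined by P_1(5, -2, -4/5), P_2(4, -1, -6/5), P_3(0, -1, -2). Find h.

-8/5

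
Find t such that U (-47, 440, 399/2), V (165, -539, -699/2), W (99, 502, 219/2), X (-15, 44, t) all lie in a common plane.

39/2

Coplanarity ⇔ det[UV; UW; UX] = 0.
Expanding, this is linear in t: (156078)t + (-3043521) = 0.
So t = 39/2.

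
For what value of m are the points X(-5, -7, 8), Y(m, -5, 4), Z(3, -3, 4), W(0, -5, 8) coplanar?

Coplanarity ⇔ det[XY; XZ; XW] = 0.
Expanding, this is linear in m: (8)m + (16) = 0.
So m = -2.

-2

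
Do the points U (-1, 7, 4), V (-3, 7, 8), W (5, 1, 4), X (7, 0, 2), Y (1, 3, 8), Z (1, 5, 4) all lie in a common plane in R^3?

Yes

The plane through U, V, W has normal n = UV × UW = (24, 24, 12) and equation n·P = 192.
Checking the remaining points: n·X = 192, n·Y = 192, n·Z = 192.
All equal 192, so all 6 points lie in one plane.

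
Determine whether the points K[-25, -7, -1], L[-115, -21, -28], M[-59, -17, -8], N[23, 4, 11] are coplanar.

Yes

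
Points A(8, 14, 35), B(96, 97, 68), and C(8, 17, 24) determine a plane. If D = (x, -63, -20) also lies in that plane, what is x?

-80

Coplanarity requires AB · (AC × AD) = 0.
AB = (88, 83, 33), AC = (0, 3, -11); the triple product is linear in x with coefficient -1012 and constant term -80960.
Setting it to zero: x = -80.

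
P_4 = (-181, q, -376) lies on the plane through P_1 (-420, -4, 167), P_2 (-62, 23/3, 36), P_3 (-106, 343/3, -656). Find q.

220/3

The plane through P_1, P_2, P_3 has equation 5900x + 253500y + 38700z = 2970900.
Substituting P_4: (253500)q + (-15619100) = 2970900, so q = 220/3.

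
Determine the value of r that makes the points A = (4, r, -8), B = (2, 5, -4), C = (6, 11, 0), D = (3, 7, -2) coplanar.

The points are coplanar iff AB · (AC × AD) = 0.
Expanding, this is linear in r: (4)r + (-20) = 0.
So r = 5.

5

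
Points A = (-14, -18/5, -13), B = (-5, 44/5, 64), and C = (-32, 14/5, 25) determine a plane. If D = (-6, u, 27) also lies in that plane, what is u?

The plane through A, B, C has equation −(108/5)x − 1728y + (1404/5)z = 14364/5.
Substituting D: (-1728)u + (38556/5) = 14364/5, so u = 14/5.

14/5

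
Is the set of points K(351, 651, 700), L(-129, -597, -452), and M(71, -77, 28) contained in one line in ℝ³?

KL = (-480, -1248, -1152), KM = (-280, -728, -672).
Each component of KM is 7/12 times the corresponding component of KL, so KM = 7/12·KL and the points are collinear.

Yes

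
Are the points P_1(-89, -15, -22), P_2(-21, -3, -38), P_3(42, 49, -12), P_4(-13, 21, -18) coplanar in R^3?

No

The four points are coplanar iff the 3×3 determinant with rows P_1P_2, P_1P_3, P_1P_4 is zero.
Rows: (68, 12, -16), (131, 64, 10), (76, 36, 4).
Expanding along the first row: (68)(-104) − (12)(-236) + (-16)(-148) = -1872.
Nonzero ⇒ not coplanar.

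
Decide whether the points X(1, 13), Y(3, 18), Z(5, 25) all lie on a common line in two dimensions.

No

XY = (2, 5), XZ = (4, 12).
det[XY; XZ] = (2)(12) − (5)(4) = 4.
The determinant is nonzero, so they are not collinear.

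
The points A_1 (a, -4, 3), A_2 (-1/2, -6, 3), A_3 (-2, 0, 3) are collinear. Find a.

Collinearity requires A_1A_2 × A_1A_3 = 0; each component is linear in a.
The z-component gives (-6)a + (-6) = 0, so a = -1.
The remaining components then also vanish.

-1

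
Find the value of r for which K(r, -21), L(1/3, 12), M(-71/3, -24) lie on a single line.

-65/3

Collinearity: (K − L) must be parallel to (M − L) = (-24, -36).
Cross-multiplying the components: (r − 1/3)·(-36) = (-33)·(-24).
Solving gives r = -65/3.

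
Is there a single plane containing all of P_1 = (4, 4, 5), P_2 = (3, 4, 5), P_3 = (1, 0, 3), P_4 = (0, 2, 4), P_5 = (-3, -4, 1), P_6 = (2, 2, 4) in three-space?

Yes

The plane through P_1, P_2, P_3 has normal n = P_1P_2 × P_1P_3 = (0, -2, 4) and equation n·P = 12.
Checking the remaining points: n·P_4 = 12, n·P_5 = 12, n·P_6 = 12.
All equal 12, so all 6 points lie in one plane.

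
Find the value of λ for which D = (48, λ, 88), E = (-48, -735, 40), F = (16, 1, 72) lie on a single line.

Direction EF = (64, 736, 32). From the x-coordinate of D, the parameter along the line is τ = (48 − (-48))/64 = 3/2.
Then λ = (-735) + 3/2·(736) = 369.

369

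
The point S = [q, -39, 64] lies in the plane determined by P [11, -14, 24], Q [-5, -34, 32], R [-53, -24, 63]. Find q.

-57

The plane through P, Q, R has equation −700x + 112y − 1120z = -36148.
Substituting S: (-700)q + (-76048) = -36148, so q = -57.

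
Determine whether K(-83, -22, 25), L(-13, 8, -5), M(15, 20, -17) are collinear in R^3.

Yes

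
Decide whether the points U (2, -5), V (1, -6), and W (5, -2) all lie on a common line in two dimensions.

UV = (-1, -1), UW = (3, 3).
Checking proportionality: UW = -3·UV, so the vectors are parallel and the points are collinear.

Yes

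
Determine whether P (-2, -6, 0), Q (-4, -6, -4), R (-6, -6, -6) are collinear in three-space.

No

PQ = (-2, 0, -4), PR = (-4, 0, -6).
Comparing components 3 and 1: (-4)(-4) − (-2)(-6) = 4 ≠ 0, so PQ and PR are not parallel and the points are not collinear.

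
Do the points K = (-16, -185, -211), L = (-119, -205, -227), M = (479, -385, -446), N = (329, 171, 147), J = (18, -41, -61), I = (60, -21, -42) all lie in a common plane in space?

The plane through K, L, M has normal n = KL × KM = (1500, -32125, 30500) and equation n·P = -516375.
Checking the remaining points: n·N = -516375, n·J = -516375, n·I = -516375.
All equal -516375, so all 6 points lie in one plane.

Yes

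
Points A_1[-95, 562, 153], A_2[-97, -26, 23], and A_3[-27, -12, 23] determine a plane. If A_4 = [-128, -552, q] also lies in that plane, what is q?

-92

Coplanarity requires A_1A_2 · (A_1A_3 × A_1A_4) = 0.
A_1A_2 = (-2, -588, -130), A_1A_3 = (68, -574, -130); the triple product is linear in q with coefficient 41132 and constant term 3784144.
Setting it to zero: q = -92.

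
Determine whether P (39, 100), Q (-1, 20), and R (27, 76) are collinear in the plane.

PQ = (-40, -80), PR = (-12, -24).
Twice the signed area of △PQR is (-40)(-24) − (-80)(-12) = 0.
The triangle is degenerate (zero area), so the points are collinear.

Yes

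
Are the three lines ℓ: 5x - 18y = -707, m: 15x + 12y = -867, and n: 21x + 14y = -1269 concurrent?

The three lines meet at one point iff the augmented coefficient matrix [aᵢ bᵢ cᵢ] has rank < 3, i.e. its determinant vanishes.
Here the determinant is -660.
Nonzero, so no common point exists.

No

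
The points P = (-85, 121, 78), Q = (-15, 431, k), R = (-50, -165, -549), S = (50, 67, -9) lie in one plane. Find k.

Normal to plane PRS: n = (-8976, -81600, 36720); plane equation n·X = -6246480.
Requiring n·Q = -6246480: (36720)k + (-35034960) = -6246480.
So k = 784.

784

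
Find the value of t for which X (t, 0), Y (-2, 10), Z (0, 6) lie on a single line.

3

The three points are collinear iff det[XY; XZ] = 0.
This determinant is linear in t: (4)t + (-12) = 0, so t = 3.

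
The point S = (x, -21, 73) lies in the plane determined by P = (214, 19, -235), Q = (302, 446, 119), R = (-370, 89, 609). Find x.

The plane through P, Q, R has equation 335608x − 281008y + 255528z = 6431880.
Substituting S: (335608)x + (24554712) = 6431880, so x = -54.

-54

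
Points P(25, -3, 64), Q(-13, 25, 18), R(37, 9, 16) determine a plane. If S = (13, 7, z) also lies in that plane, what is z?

46

Coplanarity requires PQ · (PR × PS) = 0.
PQ = (-38, 28, -46), PR = (12, 12, -48); the triple product is linear in z with coefficient -792 and constant term 36432.
Setting it to zero: z = 46.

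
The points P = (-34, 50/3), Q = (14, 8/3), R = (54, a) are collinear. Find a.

Collinearity: (R − P) must be parallel to (Q − P) = (48, -14).
Cross-multiplying the components: (a − 50/3)·(48) = (88)·(-14).
Solving gives a = -9.

-9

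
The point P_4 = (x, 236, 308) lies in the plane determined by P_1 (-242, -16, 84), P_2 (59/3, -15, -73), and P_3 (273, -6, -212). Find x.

A normal to the plane is n = P_1P_2 × P_1P_3 = (1274, -10205/3, 6305/3).
P_4 lies in the plane iff n · P_1P_4 = 0.
This gives (1274)x + (-234416/3) = 0, so x = 184/3.

184/3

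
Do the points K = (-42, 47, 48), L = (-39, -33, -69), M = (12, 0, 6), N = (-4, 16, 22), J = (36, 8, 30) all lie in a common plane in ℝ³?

The plane through K, L, M has normal n = KL × KM = (-2139, -6192, 4179) and equation n·P = -594.
Checking the remaining points: n·N = 1422, n·J = -1170.
Since n·N = 1422 ≠ -594, N is off the plane and the points are not all coplanar.

No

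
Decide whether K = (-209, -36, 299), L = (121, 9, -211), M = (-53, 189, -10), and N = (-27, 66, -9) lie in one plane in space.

No

A normal to the plane through K, L, M is n = KL × KM = (100845, 22410, 67230).
The plane has equation n·P = -1781595. For N: n·N = -1848825.
-1848825 ≠ -1781595, so N is off the plane.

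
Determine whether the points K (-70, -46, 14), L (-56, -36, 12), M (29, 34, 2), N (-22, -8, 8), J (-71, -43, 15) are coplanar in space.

The plane through K, L, M has normal n = KL × KM = (40, -30, 130) and equation n·P = 400.
Checking the remaining points: n·N = 400, n·J = 400.
All equal 400, so all 5 points lie in one plane.

Yes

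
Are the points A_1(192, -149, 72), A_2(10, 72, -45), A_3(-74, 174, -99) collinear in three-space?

Yes

A_1A_2 = (-182, 221, -117), A_1A_3 = (-266, 323, -171).
A_1A_2 × A_1A_3 = (0, 0, 0).
The cross product vanishes, so the three points are collinear.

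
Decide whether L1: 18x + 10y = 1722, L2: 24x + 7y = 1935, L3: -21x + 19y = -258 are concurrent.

Lines aᵢx + bᵢy = cᵢ with pairwise distinct directions are concurrent exactly when det[aᵢ bᵢ cᵢ] = 0.
Here the determinant is -342.
Nonzero, so no common point exists.

No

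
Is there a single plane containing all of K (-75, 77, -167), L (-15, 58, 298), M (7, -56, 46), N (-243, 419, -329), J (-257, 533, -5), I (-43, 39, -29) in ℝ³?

The plane through K, L, M has normal n = KL × KM = (57798, 25350, -6422) and equation n·P = -1310426.
Checking the remaining points: n·N = -1310426, n·J = -1310426, n·I = -1310426.
All equal -1310426, so all 6 points lie in one plane.

Yes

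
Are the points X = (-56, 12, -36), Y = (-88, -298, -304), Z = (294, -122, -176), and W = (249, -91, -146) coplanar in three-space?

With X as base: XY = (-32, -310, -268), XZ = (350, -134, -140), XW = (305, -103, -110).
XZ × XW = (320, -4200, 4820).
XY · (XZ × XW) = 0.
The scalar triple product vanishes, so the four points are coplanar.

Yes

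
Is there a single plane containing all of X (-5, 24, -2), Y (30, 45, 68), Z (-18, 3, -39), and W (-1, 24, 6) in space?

A normal to the plane through X, Y, Z is n = XY × XZ = (693, 385, -462).
The plane has equation n·P = 6699. For W: n·W = 5775.
5775 ≠ 6699, so W is off the plane.

No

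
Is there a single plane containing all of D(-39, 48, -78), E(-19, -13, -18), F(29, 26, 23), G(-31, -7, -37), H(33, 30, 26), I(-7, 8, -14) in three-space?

The plane through D, E, F has normal n = DE × DF = (-4841, 2060, 3708) and equation n·P = -1545.
Checking the remaining points: n·G = -1545, n·H = -1545, n·I = -1545.
All equal -1545, so all 6 points lie in one plane.

Yes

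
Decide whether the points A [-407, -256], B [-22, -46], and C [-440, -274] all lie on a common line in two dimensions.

AB = (385, 210), AC = (-33, -18).
Twice the signed area of △ABC is (385)(-18) − (210)(-33) = 0.
The triangle is degenerate (zero area), so the points are collinear.

Yes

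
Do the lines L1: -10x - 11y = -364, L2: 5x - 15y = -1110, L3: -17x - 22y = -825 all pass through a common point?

Lines aᵢx + bᵢy = cᵢ with pairwise distinct directions are concurrent exactly when det[aᵢ bᵢ cᵢ] = 0.
Here the determinant is 365.
Nonzero, so no common point exists.

No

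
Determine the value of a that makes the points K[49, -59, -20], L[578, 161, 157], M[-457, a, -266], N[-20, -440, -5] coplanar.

440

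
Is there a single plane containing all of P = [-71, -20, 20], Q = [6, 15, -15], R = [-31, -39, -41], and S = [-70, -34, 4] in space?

No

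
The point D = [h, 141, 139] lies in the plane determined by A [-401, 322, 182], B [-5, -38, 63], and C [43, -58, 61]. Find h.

Coplanarity requires AB · (AC × AD) = 0.
AB = (396, -360, -119), AC = (444, -380, -121); the triple product is linear in h with coefficient -1660 and constant term -177620.
Setting it to zero: h = -107.

-107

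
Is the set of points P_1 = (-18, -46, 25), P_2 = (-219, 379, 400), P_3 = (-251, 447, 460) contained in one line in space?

No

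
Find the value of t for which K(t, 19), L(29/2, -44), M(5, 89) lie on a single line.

10

The three points are collinear iff det[KL; KM] = 0.
This determinant is linear in t: (-133)t + (1330) = 0, so t = 10.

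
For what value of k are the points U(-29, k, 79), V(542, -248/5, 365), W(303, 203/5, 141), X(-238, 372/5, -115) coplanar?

-16/5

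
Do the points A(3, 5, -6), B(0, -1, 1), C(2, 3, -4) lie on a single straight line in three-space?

No

AB = (-3, -6, 7), AC = (-1, -2, 2).
Comparing components 2 and 3: (-6)(2) − (7)(-2) = 2 ≠ 0, so AB and AC are not parallel and the points are not collinear.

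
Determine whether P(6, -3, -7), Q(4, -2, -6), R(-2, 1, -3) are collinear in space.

PQ = (-2, 1, 1), PR = (-8, 4, 4).
Each component of PR is 4 times the corresponding component of PQ, so PR = 4·PQ and the points are collinear.

Yes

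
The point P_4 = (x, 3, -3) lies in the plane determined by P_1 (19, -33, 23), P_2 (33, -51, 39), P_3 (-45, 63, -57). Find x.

The plane through P_1, P_2, P_3 has equation −96x + 96y + 192z = -576.
Substituting P_4: (-96)x + (-288) = -576, so x = 3.

3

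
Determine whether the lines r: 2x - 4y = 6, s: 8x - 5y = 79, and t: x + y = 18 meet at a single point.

Lines aᵢx + bᵢy = cᵢ with pairwise distinct directions are concurrent exactly when det[aᵢ bᵢ cᵢ] = 0.
Here the determinant is 0.
It vanishes, so the lines are concurrent at (13, 5).

Yes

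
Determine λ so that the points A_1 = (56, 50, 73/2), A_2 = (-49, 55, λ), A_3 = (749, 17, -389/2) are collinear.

Collinearity requires A_1A_2 × A_1A_3 = 0; each component is linear in λ.
The x-component gives (33)λ + (-4719/2) = 0, so λ = 143/2.
The remaining components then also vanish.

143/2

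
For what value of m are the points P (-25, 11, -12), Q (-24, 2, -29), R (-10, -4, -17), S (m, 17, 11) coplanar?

Normal to plane PQR: n = (-210, -250, 120); plane equation n·X = 1060.
Requiring n·S = 1060: (-210)m + (-2930) = 1060.
So m = -19.

-19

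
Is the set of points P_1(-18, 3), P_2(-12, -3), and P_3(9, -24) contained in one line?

Yes

P_1P_2 = (6, -6), P_1P_3 = (27, -27).
Checking proportionality: P_1P_3 = 9/2·P_1P_2, so the vectors are parallel and the points are collinear.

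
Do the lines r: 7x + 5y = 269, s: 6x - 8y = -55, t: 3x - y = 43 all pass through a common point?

No

Intersecting r and s: solving the 2×2 system gives (x, y) = (1877/86, 1999/86).
Substitute into t: (3)(1877/86) + (-1)(1999/86) = 1816/43.
But t requires 43 ≠ 1816/43, so the three lines have no common point.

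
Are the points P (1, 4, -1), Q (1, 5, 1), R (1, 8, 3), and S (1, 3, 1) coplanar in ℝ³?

Yes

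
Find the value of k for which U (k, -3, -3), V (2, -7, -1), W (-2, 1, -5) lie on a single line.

0

Collinearity requires UV × UW = 0; each component is linear in k.
The y-component gives (-4)k + (0) = 0, so k = 0.
The remaining components then also vanish.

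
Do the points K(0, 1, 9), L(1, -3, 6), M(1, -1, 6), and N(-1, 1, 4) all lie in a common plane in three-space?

A normal to the plane through K, L, M is n = KL × KM = (6, 0, 2).
The plane has equation n·P = 18. For N: n·N = 2.
2 ≠ 18, so N is off the plane.

No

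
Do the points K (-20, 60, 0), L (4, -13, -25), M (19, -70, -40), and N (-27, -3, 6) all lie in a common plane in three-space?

No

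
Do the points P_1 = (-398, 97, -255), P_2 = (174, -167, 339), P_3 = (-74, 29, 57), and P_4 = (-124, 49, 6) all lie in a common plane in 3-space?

Yes

A normal to the plane through P_1, P_2, P_3 is n = P_1P_2 × P_1P_3 = (-41976, 13992, 46640).
The plane has equation n·P = 6170472. For P_4: n·P_4 = 6170472.
Equal, so P_4 lies in the plane and all four are coplanar.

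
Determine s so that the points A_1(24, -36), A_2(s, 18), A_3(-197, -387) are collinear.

58

Collinearity: (A_2 − A_1) must be parallel to (A_3 − A_1) = (-221, -351).
Cross-multiplying the components: (s − 24)·(-351) = (54)·(-221).
Solving gives s = 58.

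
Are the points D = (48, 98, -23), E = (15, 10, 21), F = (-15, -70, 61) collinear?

Yes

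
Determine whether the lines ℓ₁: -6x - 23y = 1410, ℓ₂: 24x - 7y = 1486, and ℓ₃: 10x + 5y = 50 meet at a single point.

The three lines meet at one point iff the augmented coefficient matrix [aᵢ bᵢ cᵢ] has rank < 3, i.e. its determinant vanishes.
Here the determinant is 400.
Nonzero, so no common point exists.

No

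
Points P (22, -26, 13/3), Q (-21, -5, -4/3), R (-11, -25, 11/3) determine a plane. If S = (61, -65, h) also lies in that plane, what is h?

43/3

A normal to the plane is n = PQ × PR = (-25/3, 475/3, 650).
S lies in the plane iff n · PS = 0.
This gives (650)h + (-27950/3) = 0, so h = 43/3.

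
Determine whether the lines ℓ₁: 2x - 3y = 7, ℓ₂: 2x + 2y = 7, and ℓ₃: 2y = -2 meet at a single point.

Intersecting ℓ₁ and ℓ₂: solving the 2×2 system gives (x, y) = (7/2, 0).
Substitute into ℓ₃: (0)(7/2) + (2)(0) = 0.
But ℓ₃ requires -2 ≠ 0, so the three lines have no common point.

No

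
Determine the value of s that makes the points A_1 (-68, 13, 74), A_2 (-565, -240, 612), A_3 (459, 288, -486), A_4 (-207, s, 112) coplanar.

Normal to plane A_1A_2A_3: n = (-6270, 5206, -3344); plane equation n·P = 246582.
Requiring n·A_4 = 246582: (5206)s + (923362) = 246582.
So s = -130.

-130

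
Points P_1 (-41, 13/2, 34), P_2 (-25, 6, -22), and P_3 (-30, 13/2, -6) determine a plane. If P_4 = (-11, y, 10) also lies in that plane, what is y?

A normal to the plane is n = P_1P_2 × P_1P_3 = (20, 24, 11/2).
P_4 lies in the plane iff n · P_1P_4 = 0.
This gives (24)y + (312) = 0, so y = -13.

-13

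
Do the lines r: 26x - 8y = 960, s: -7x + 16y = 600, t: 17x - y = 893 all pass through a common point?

Intersecting r and s: solving the 2×2 system gives (x, y) = (56, 62).
Substitute into t: (17)(56) + (-1)(62) = 890.
But t requires 893 ≠ 890, so the three lines have no common point.

No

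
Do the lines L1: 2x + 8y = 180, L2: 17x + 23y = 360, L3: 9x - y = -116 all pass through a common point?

No

The three lines meet at one point iff the augmented coefficient matrix [aᵢ bᵢ cᵢ] has rank < 3, i.e. its determinant vanishes.
Here the determinant is -3240.
Nonzero, so no common point exists.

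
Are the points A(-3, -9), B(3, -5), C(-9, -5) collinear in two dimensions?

AB = (6, 4), AC = (-6, 4).
If collinear, AC would be a scalar multiple of AB. But (6)·(4) ≠ (4)·(-6) (difference 48), so they are not parallel; the points are not collinear.

No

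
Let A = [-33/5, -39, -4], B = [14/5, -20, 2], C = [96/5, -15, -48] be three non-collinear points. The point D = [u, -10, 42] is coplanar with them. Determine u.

Coplanarity requires AB · (AC × AD) = 0.
AB = (47/5, 19, 6), AC = (129/5, 24, -44); the triple product is linear in u with coefficient -980 and constant term -2156.
Setting it to zero: u = -11/5.

-11/5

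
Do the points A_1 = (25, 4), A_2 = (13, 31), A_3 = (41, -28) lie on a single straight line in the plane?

No

A_1A_2 = (-12, 27), A_1A_3 = (16, -32).
det[A_1A_2; A_1A_3] = (-12)(-32) − (27)(16) = -48.
The determinant is nonzero, so they are not collinear.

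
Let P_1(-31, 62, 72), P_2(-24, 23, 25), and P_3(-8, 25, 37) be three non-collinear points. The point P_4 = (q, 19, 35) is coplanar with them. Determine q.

2

Coplanarity requires P_1P_2 · (P_1P_3 × P_1P_4) = 0.
P_1P_2 = (7, -39, -47), P_1P_3 = (23, -37, -35); the triple product is linear in q with coefficient -374 and constant term 748.
Setting it to zero: q = 2.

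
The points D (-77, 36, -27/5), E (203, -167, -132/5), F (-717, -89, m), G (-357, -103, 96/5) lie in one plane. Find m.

244/5

Normal to plane DEG: n = (-39564/5, -1008, -95760); plane equation n·P = 5450508/5.
Requiring n·F = 5450508/5: (-95760)m + (28815948/5) = 5450508/5.
So m = 244/5.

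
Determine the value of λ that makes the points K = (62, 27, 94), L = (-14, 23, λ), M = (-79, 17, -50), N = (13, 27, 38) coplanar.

14

Normal to plane KMN: n = (560, -840, -490); plane equation n·P = -34020.
Requiring n·L = -34020: (-490)λ + (-27160) = -34020.
So λ = 14.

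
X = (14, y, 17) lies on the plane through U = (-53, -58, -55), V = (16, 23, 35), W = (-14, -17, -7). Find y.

-5

The plane through U, V, W has equation 198x + 198y − 330z = -3828.
Substituting X: (198)y + (-2838) = -3828, so y = -5.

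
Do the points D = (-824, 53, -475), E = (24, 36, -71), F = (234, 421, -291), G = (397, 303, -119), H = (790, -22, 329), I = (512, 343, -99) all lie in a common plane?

The plane through D, E, F has normal n = DE × DF = (-151800, 271400, 330050) and equation n·P = -17306350.
Checking the remaining points: n·G = -17306350, n·H = -17306350, n·I = -17306350.
All equal -17306350, so all 6 points lie in one plane.

Yes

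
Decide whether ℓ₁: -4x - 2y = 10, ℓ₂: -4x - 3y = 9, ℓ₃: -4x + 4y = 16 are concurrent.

Yes

The three lines meet at one point iff the augmented coefficient matrix [aᵢ bᵢ cᵢ] has rank < 3, i.e. its determinant vanishes.
Here the determinant is 0.
It vanishes, so the lines are concurrent at (-3, 1).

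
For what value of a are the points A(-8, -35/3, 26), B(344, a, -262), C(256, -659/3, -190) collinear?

-289

Direction AC = (264, -208, -216). From the x-coordinate of B, the parameter along the line is τ = (344 − (-8))/264 = 4/3.
Then a = (-35/3) + 4/3·(-208) = -289.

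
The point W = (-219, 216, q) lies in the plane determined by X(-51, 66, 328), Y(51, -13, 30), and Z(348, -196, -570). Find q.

The plane through X, Y, Z has equation −7134x − 27306y + 4797z = 135054.
Substituting W: (4797)q + (-4335750) = 135054, so q = 932.

932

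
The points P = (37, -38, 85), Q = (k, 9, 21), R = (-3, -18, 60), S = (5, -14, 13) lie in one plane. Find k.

The points are coplanar iff PQ · (PR × PS) = 0.
Expanding, this is linear in k: (-840)k + (-46200) = 0.
So k = -55.

-55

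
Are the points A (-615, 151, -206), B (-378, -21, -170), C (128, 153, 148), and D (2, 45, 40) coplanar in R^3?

Yes

With A as base: AB = (237, -172, 36), AC = (743, 2, 354), AD = (617, -106, 246).
AC × AD = (38016, 35640, -79992).
AB · (AC × AD) = 0.
The scalar triple product vanishes, so the four points are coplanar.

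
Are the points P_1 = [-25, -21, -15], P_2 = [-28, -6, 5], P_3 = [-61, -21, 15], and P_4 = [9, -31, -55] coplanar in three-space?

The four points are coplanar iff the 3×3 determinant with rows P_1P_2, P_1P_3, P_1P_4 is zero.
Rows: (-3, 15, 20), (-36, 0, 30), (34, -10, -40).
Expanding along the first row: (-3)(300) − (15)(420) + (20)(360) = 0.
Zero determinant ⇒ coplanar.

Yes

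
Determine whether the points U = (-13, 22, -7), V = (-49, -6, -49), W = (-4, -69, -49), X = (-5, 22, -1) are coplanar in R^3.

With U as base: UV = (-36, -28, -42), UW = (9, -91, -42), UX = (8, 0, 6).
UW × UX = (-546, -390, 728).
UV · (UW × UX) = 0.
The scalar triple product vanishes, so the four points are coplanar.

Yes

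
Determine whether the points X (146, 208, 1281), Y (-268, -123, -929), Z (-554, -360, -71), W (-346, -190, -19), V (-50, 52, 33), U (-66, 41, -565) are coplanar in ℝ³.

Yes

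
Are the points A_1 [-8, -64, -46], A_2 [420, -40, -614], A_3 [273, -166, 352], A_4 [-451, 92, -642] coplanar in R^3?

With A_1 as base: A_1A_2 = (428, 24, -568), A_1A_3 = (281, -102, 398), A_1A_4 = (-443, 156, -596).
A_1A_3 × A_1A_4 = (-1296, -8838, -1350).
A_1A_2 · (A_1A_3 × A_1A_4) = 0.
The scalar triple product vanishes, so the four points are coplanar.

Yes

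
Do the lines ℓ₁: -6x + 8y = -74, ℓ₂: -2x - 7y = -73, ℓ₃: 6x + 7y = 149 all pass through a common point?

Yes

Intersecting ℓ₁ and ℓ₂: solving the 2×2 system gives (x, y) = (19, 5).
Substitute into ℓ₃: (6)(19) + (7)(5) = 149.
This equals 149, so (19, 5) lies on all three lines and they are concurrent.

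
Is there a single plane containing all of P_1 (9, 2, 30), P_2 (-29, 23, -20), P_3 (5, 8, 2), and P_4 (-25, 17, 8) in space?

Yes

A normal to the plane through P_1, P_2, P_3 is n = P_1P_2 × P_1P_3 = (-288, -864, -144).
The plane has equation n·P = -8640. For P_4: n·P_4 = -8640.
Equal, so P_4 lies in the plane and all four are coplanar.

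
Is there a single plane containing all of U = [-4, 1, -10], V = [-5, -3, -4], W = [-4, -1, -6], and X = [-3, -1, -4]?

A normal to the plane through U, V, W is n = UV × UW = (-4, 4, 2).
The plane has equation n·P = 0. For X: n·X = 0.
Equal, so X lies in the plane and all four are coplanar.

Yes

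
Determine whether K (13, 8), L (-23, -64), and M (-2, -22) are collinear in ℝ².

Yes

KL = (-36, -72), KM = (-15, -30).
Checking proportionality: KM = 5/12·KL, so the vectors are parallel and the points are collinear.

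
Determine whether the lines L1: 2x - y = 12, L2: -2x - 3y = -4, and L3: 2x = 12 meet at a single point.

No

Intersecting L1 and L2: solving the 2×2 system gives (x, y) = (5, -2).
Substitute into L3: (2)(5) + (0)(-2) = 10.
But L3 requires 12 ≠ 10, so the three lines have no common point.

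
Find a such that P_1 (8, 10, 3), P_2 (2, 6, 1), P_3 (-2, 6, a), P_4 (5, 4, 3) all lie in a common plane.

Normal to plane P_1P_2P_4: n = (-12, 6, 24); plane equation n·P = 36.
Requiring n·P_3 = 36: (24)a + (60) = 36.
So a = -1.

-1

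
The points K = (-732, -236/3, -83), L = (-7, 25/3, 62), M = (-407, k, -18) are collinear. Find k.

-119/3

Direction KL = (725, 87, 145). From the x-coordinate of M, the parameter along the line is τ = (-407 − (-732))/725 = 13/29.
Then k = (-236/3) + 13/29·(87) = -119/3.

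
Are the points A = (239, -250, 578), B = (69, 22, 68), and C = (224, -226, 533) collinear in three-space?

AB = (-170, 272, -510), AC = (-15, 24, -45).
AB × AC = (0, 0, 0).
The cross product vanishes, so the three points are collinear.

Yes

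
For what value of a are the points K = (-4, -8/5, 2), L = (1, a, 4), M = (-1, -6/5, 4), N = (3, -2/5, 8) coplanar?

-6/5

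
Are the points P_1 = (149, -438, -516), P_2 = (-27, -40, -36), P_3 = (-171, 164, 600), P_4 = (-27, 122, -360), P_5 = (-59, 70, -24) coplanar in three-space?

Yes

The plane through P_1, P_2, P_3 has normal n = P_1P_2 × P_1P_3 = (155208, 42816, 21408) and equation n·P = -6673944.
Checking the remaining points: n·P_4 = -6673944, n·P_5 = -6673944.
All equal -6673944, so all 5 points lie in one plane.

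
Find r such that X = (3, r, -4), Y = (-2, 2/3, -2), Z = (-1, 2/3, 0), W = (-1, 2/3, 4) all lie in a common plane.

2/3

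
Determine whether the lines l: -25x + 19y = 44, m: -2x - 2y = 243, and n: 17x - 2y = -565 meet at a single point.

Intersecting l and m: solving the 2×2 system gives (x, y) = (-4705/88, -5987/88).
Substitute into n: (17)(-4705/88) + (-2)(-5987/88) = -68011/88.
But n requires -565 ≠ -68011/88, so the three lines have no common point.

No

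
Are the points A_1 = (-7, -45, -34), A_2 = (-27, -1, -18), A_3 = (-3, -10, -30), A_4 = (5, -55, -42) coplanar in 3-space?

No

With A_1 as base: A_1A_2 = (-20, 44, 16), A_1A_3 = (4, 35, 4), A_1A_4 = (12, -10, -8).
A_1A_3 × A_1A_4 = (-240, 80, -460).
A_1A_2 · (A_1A_3 × A_1A_4) = 960.
Since 960 ≠ 0, the four points are not coplanar.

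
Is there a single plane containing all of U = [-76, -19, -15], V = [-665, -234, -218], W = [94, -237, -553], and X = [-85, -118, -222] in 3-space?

Yes

With U as base: UV = (-589, -215, -203), UW = (170, -218, -538), UX = (-9, -99, -207).
UW × UX = (-8136, 40032, -18792).
UV · (UW × UX) = 0.
The scalar triple product vanishes, so the four points are coplanar.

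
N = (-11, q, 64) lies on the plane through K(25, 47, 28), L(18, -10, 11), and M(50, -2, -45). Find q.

-13

The plane through K, L, M has equation 3328x − 936y + 1768z = 88712.
Substituting N: (-936)q + (76544) = 88712, so q = -13.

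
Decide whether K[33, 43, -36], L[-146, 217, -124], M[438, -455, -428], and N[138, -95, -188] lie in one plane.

Yes

A normal to the plane through K, L, M is n = KL × KM = (-112032, -105808, 18672).
The plane has equation n·P = -8918992. For N: n·N = -8918992.
Equal, so N lies in the plane and all four are coplanar.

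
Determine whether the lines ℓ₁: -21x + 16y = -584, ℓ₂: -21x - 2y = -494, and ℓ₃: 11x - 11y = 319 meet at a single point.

Yes

The three lines meet at one point iff the augmented coefficient matrix [aᵢ bᵢ cᵢ] has rank < 3, i.e. its determinant vanishes.
Here the determinant is 0.
It vanishes, so the lines are concurrent at (24, -5).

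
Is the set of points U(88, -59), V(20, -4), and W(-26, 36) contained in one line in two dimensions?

UV = (-68, 55), UW = (-114, 95).
If collinear, UW would be a scalar multiple of UV. But (-68)·(95) ≠ (55)·(-114) (difference -190), so they are not parallel; the points are not collinear.

No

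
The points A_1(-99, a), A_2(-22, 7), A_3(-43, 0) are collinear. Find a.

-56/3

The three points are collinear iff det[A_1A_2; A_1A_3] = 0.
This determinant is linear in a: (-21)a + (-392) = 0, so a = -56/3.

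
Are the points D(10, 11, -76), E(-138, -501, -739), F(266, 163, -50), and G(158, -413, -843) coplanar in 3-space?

A normal to the plane through D, E, F is n = DE × DF = (87464, -165880, 108576).
The plane has equation n·P = -9201816. For G: n·G = -9201816.
Equal, so G lies in the plane and all four are coplanar.

Yes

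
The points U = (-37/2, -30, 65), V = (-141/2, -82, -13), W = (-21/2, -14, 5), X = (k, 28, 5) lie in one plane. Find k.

51/2

The points are coplanar iff UV · (UW × UX) = 0.
Expanding, this is linear in k: (4368)k + (-111384) = 0.
So k = 51/2.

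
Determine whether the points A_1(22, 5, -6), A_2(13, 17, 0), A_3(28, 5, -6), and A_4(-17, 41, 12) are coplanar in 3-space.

The four points are coplanar iff the 3×3 determinant with rows A_1A_2, A_1A_3, A_1A_4 is zero.
Rows: (-9, 12, 6), (6, 0, 0), (-39, 36, 18).
Expanding along the first row: (-9)(0) − (12)(108) + (6)(216) = 0.
Zero determinant ⇒ coplanar.

Yes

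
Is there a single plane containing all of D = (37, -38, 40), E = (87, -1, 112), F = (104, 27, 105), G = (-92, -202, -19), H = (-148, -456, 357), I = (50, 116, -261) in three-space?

No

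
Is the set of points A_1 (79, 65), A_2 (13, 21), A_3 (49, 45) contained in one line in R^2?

Yes

A_1A_2 = (-66, -44), A_1A_3 = (-30, -20).
det[A_1A_2; A_1A_3] = (-66)(-20) − (-44)(-30) = 0.
The determinant is zero, so the points are collinear.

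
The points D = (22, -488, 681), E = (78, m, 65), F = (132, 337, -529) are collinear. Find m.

-68

Collinearity requires DE × DF = 0; each component is linear in m.
The x-component gives (-1210)m + (-82280) = 0, so m = -68.
The remaining components then also vanish.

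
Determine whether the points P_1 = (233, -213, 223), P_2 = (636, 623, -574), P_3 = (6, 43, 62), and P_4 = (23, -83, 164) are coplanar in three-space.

With P_1 as base: P_1P_2 = (403, 836, -797), P_1P_3 = (-227, 256, -161), P_1P_4 = (-210, 130, -59).
P_1P_3 × P_1P_4 = (5826, 20417, 24250).
P_1P_2 · (P_1P_3 × P_1P_4) = 89240.
Since 89240 ≠ 0, the four points are not coplanar.

No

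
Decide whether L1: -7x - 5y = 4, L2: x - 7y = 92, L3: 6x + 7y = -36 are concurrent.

Yes

Lines aᵢx + bᵢy = cᵢ with pairwise distinct directions are concurrent exactly when det[aᵢ bᵢ cᵢ] = 0.
Here the determinant is 0.
It vanishes, so the lines are concurrent at (8, -12).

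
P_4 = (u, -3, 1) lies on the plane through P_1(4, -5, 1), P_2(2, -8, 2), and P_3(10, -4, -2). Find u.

The plane through P_1, P_2, P_3 has equation 8x + 16z = 48.
Substituting P_4: (8)u + (16) = 48, so u = 4.

4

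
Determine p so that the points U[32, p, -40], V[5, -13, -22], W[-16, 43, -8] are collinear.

-85

Collinearity requires UV × UW = 0; each component is linear in p.
The x-component gives (-14)p + (-1190) = 0, so p = -85.
The remaining components then also vanish.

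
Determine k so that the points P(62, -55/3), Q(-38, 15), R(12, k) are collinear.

The three points are collinear iff det[PQ; PR] = 0.
This determinant is linear in k: (-100)k + (-500/3) = 0, so k = -5/3.

-5/3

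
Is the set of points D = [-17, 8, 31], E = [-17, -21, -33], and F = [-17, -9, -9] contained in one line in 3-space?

No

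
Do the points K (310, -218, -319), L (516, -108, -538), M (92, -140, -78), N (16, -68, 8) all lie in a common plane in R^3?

No

A normal to the plane through K, L, M is n = KL × KM = (43592, -1904, 40048).
The plane has equation n·P = 1153280. For N: n·N = 1147328.
1147328 ≠ 1153280, so N is off the plane.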